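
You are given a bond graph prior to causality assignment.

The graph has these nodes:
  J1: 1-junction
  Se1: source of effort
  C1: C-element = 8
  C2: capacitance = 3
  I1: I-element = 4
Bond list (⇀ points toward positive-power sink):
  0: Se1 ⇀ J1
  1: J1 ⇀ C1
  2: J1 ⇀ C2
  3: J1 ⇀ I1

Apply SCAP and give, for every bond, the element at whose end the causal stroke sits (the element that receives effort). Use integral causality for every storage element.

β0 stroke at J1  (Se1 fixes effort; stroke away)
β1 stroke at J1  (C1 outputs effort q/C1)
β2 stroke at J1  (C2 outputs effort q/C2)
β3 stroke at I1  (only one flow-in slot at J1)

b0 |J1
b1 |J1
b2 |J1
b3 |I1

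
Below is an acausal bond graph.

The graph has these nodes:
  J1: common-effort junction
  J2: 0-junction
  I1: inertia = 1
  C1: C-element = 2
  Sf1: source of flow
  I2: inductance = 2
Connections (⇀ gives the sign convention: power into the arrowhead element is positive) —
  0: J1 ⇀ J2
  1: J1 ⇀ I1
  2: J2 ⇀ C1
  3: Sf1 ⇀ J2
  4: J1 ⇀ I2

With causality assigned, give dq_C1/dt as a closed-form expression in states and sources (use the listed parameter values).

b3 →Sf1  (source Sf1 imposes f)
b1 →I1  (prefer integral on I1)
b2 →J2  (C1 outputs effort q/C1)
b0 →J1  (0-jn J2 has e-setter on 2)
b4 →I2  (0-jn J1 has e-setter on 0)

dq_C1/dt = F_Sf1 - p_I1 - p_I2/2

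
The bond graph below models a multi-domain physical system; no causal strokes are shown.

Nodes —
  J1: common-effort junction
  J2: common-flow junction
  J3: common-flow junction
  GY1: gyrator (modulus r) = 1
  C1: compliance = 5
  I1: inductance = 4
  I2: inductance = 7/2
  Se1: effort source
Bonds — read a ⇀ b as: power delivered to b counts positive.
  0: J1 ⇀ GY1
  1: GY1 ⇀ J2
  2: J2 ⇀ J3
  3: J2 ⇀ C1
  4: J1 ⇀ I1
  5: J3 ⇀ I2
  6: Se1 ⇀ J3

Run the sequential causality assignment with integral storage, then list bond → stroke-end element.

bond 6 stroke at J3  (source Se1 imposes e)
bond 3 stroke at J2  (C1: C, integral causality)
bond 4 stroke at I1  (prefer integral on I1)
bond 0 stroke at J1  (closing 0-jn rule on J1)
bond 1 stroke at J2  (through GY1, causality inverts; strokes same side of GY1)
bond 2 stroke at J3  (only one flow-in slot at J2)
bond 5 stroke at I2  (J3: last free bond brings flow in)

β0 stroke→J1
β1 stroke→J2
β2 stroke→J3
β3 stroke→J2
β4 stroke→I1
β5 stroke→I2
β6 stroke→J3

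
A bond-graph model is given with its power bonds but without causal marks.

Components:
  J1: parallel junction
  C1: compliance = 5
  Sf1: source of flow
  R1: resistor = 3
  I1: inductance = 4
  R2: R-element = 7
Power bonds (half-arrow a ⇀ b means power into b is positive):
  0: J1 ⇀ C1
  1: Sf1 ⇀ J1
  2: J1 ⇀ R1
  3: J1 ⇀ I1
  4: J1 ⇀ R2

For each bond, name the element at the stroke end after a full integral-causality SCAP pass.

#0 →J1
#1 →Sf1
#2 →R1
#3 →I1
#4 →R2

bond 1 stroke→Sf1  (Sf1 fixes flow; stroke at Sf1)
bond 0 stroke→J1  (C1: C, integral causality)
bond 2 stroke→R1  (common-e at J1 fixed by 0)
bond 3 stroke→I1  (J1 effort already set via bond 0)
bond 4 stroke→R2  (J1 effort already set via bond 0)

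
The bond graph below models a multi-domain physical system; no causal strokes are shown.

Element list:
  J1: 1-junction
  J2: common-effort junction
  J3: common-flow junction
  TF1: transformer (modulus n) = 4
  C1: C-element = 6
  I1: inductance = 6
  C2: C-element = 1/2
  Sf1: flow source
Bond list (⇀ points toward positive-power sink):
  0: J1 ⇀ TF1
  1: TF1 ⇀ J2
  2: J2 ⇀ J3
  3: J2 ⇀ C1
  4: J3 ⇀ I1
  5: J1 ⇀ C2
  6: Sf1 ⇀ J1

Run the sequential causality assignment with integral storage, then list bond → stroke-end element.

bond 6 stroke at Sf1  (Sf1 fixes flow; stroke at Sf1)
bond 0 stroke at J1  (J1 flow already set via bond 6)
bond 5 stroke at J1  (1-jn J1 has f-setter on 6)
bond 1 stroke at TF1  (TF TF1: opposite of bond 0)
bond 3 stroke at J2  (prefer integral on C1)
bond 2 stroke at J3  (J2: bond 3 brought effort, rest push out)
bond 4 stroke at I1  (J3: last free bond brings flow in)

#0 →J1
#1 →TF1
#2 →J3
#3 →J2
#4 →I1
#5 →J1
#6 →Sf1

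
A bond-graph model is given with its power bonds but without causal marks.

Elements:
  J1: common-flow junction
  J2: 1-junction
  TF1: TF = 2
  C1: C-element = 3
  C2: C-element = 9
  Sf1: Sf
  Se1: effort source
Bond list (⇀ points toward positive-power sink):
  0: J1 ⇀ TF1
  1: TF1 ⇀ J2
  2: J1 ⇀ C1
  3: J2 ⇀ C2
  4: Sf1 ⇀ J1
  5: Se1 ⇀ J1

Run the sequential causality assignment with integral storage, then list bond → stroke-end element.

#4 stroke at Sf1  (Sf1: flow source, stroke at near end)
#5 stroke at J1  (Se1 (Se) sets effort on bond)
#0 stroke at J1  (J1 flow already set via bond 4)
#2 stroke at J1  (common-f at J1 fixed by 4)
#1 stroke at TF1  (TF TF1: opposite of bond 0)
#3 stroke at J2  (J2 flow already set via bond 1)

#0 →J1
#1 →TF1
#2 →J1
#3 →J2
#4 →Sf1
#5 →J1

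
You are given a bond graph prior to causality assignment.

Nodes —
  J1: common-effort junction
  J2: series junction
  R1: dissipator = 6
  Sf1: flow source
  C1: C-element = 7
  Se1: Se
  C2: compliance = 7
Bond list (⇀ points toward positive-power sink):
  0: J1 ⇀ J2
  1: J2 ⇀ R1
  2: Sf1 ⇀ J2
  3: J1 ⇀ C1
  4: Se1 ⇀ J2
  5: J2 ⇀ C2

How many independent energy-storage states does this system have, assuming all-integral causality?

bond 2 →Sf1  (Sf1 fixes flow; stroke at Sf1)
bond 4 →J2  (Se1 fixes effort; stroke away)
bond 0 →J2  (J2 flow already set via bond 2)
bond 1 →J2  (1-jn J2 has f-setter on 2)
bond 5 →J2  (common-f at J2 fixed by 2)
bond 3 →J1  (J1 needs exactly one e-in)

2  (C1, C2 all integral)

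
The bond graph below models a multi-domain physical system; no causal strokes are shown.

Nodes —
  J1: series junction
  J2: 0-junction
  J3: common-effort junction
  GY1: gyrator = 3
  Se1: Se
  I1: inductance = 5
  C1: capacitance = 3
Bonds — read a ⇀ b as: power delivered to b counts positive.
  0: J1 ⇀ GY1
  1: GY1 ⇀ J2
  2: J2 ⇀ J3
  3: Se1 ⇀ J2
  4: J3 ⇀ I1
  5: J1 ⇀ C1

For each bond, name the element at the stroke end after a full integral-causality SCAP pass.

b0 stroke→GY1
b1 stroke→GY1
b2 stroke→J3
b3 stroke→J2
b4 stroke→I1
b5 stroke→J1

bond 3 →J2  (Se1: effort source, stroke at far end)
bond 1 →GY1  (J2: bond 3 brought effort, rest push out)
bond 2 →J3  (J2: bond 3 brought effort, rest push out)
bond 4 →I1  (J3: bond 2 brought effort, rest push out)
bond 0 →GY1  (GY1 both-in/both-out from 1)
bond 5 →J1  (1-jn J1 has f-setter on 0)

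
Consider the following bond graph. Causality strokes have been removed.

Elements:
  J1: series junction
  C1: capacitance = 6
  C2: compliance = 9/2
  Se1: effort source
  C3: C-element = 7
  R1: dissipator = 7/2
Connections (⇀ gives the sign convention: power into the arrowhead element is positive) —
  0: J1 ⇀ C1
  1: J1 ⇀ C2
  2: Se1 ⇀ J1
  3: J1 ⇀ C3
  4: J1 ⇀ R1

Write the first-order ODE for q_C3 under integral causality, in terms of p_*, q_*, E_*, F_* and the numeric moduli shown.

bond 2 →J1  (Se1: effort source, stroke at far end)
bond 0 →J1  (prefer integral on C1)
bond 1 →J1  (C2 integral (e out))
bond 3 →J1  (C3 integral (e out))
bond 4 →R1  (only one flow-in slot at J1)

dq_C3/dt = 2*E_Se1/7 - q_C1/21 - 4*q_C2/63 - 2*q_C3/49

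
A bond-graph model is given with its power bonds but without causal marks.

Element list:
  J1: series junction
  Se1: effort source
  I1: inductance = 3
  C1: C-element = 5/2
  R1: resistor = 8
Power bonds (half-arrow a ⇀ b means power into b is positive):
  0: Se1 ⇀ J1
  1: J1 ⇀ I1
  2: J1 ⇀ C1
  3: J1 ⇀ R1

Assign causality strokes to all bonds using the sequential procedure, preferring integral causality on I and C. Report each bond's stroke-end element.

b0 →J1  (source Se1 imposes e)
b1 →I1  (prefer integral on I1)
b2 →J1  (J1 flow already set via bond 1)
b3 →J1  (J1 flow already set via bond 1)

#0 stroke→J1
#1 stroke→I1
#2 stroke→J1
#3 stroke→J1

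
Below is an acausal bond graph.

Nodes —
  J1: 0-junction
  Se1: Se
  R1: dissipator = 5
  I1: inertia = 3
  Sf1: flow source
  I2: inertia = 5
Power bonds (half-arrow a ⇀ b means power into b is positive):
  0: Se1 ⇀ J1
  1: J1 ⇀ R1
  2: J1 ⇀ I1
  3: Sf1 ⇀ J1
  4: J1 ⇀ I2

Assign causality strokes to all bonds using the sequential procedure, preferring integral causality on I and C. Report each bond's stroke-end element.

bond 0 stroke→J1
bond 1 stroke→R1
bond 2 stroke→I1
bond 3 stroke→Sf1
bond 4 stroke→I2

bond 0 stroke→J1  (Se1: effort source, stroke at far end)
bond 3 stroke→Sf1  (Sf1 (Sf) sets flow on bond)
bond 1 stroke→R1  (J1: bond 0 brought effort, rest push out)
bond 2 stroke→I1  (J1: bond 0 brought effort, rest push out)
bond 4 stroke→I2  (J1: bond 0 brought effort, rest push out)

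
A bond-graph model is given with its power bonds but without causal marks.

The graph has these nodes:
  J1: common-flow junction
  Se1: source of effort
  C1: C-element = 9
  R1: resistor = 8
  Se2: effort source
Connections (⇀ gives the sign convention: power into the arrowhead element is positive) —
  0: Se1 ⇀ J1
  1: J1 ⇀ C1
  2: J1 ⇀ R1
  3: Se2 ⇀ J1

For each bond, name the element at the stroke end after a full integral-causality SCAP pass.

bond 0 stroke→J1  (Se1 fixes effort; stroke away)
bond 3 stroke→J1  (Se2: effort source, stroke at far end)
bond 1 stroke→J1  (C1 integral (e out))
bond 2 stroke→R1  (closing 1-jn rule on J1)

β0 stroke→J1
β1 stroke→J1
β2 stroke→R1
β3 stroke→J1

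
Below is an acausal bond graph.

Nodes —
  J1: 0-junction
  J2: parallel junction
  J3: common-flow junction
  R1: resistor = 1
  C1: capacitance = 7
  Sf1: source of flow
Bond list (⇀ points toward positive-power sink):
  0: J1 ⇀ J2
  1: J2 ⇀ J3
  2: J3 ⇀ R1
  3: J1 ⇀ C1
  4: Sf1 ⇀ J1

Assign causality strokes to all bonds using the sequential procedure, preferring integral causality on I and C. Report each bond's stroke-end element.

#4 stroke at Sf1  (Sf1 (Sf) sets flow on bond)
#3 stroke at J1  (C1 outputs effort q/C1)
#0 stroke at J2  (J1 effort already set via bond 3)
#1 stroke at J3  (0-jn J2 has e-setter on 0)
#2 stroke at R1  (J3 needs exactly one f-in)

b0 stroke at J2
b1 stroke at J3
b2 stroke at R1
b3 stroke at J1
b4 stroke at Sf1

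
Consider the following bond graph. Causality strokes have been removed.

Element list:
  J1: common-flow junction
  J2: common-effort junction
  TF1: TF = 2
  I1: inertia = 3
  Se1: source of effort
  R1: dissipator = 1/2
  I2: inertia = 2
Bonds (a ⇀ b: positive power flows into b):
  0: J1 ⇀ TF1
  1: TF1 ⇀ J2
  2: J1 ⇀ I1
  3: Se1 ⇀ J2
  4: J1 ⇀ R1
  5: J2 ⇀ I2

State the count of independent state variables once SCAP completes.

2  (I1, I2 all integral)

bond 3 →J2  (Se1 (Se) sets effort on bond)
bond 1 →TF1  (J2 effort already set via bond 3)
bond 5 →I2  (common-e at J2 fixed by 3)
bond 0 →J1  (TF TF1: opposite of bond 1)
bond 2 →I1  (I1: I, integral causality)
bond 4 →J1  (J1: bond 2 brought flow, rest push out)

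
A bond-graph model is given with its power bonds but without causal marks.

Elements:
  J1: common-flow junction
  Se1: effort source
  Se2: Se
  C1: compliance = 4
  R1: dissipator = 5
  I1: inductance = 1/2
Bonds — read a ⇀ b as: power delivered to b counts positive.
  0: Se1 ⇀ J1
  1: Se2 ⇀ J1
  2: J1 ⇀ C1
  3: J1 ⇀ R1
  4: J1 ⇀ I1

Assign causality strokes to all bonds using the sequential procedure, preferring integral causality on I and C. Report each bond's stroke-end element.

b0 |J1  (Se1: effort source, stroke at far end)
b1 |J1  (source Se2 imposes e)
b2 |J1  (C1: C, integral causality)
b4 |I1  (I1: I, integral causality)
b3 |J1  (J1: bond 4 brought flow, rest push out)

β0 →J1
β1 →J1
β2 →J1
β3 →J1
β4 →I1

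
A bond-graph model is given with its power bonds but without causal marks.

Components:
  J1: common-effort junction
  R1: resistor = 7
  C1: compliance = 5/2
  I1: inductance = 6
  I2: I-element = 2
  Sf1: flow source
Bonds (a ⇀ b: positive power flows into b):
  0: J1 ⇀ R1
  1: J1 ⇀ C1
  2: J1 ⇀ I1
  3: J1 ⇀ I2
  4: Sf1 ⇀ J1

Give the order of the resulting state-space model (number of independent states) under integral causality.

3  (C1, I1, I2 all integral)

β4 stroke at Sf1  (Sf1: flow source, stroke at near end)
β1 stroke at J1  (C1: C, integral causality)
β0 stroke at R1  (0-jn J1 has e-setter on 1)
β2 stroke at I1  (J1: bond 1 brought effort, rest push out)
β3 stroke at I2  (J1: bond 1 brought effort, rest push out)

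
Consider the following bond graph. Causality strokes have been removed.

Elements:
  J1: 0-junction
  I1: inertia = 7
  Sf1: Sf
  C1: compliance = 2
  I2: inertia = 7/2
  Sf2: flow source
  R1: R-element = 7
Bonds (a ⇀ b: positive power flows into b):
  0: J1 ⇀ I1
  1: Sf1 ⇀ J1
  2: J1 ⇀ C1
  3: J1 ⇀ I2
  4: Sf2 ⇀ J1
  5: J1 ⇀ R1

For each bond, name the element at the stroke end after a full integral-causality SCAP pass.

#1 stroke→Sf1  (Sf1 (Sf) sets flow on bond)
#4 stroke→Sf2  (Sf2 (Sf) sets flow on bond)
#0 stroke→I1  (I1: I, integral causality)
#2 stroke→J1  (C1 integral (e out))
#3 stroke→I2  (0-jn J1 has e-setter on 2)
#5 stroke→R1  (0-jn J1 has e-setter on 2)

b0 stroke→I1
b1 stroke→Sf1
b2 stroke→J1
b3 stroke→I2
b4 stroke→Sf2
b5 stroke→R1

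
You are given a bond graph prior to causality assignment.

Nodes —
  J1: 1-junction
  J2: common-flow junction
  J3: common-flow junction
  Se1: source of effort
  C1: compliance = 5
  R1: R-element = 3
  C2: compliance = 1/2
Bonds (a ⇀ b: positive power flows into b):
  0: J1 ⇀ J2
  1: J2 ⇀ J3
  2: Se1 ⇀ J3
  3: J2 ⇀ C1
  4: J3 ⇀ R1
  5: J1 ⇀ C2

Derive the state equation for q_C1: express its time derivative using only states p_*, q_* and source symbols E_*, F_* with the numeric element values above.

#2 |J3  (Se1: effort source, stroke at far end)
#3 |J2  (C1 integral (e out))
#5 |J1  (prefer integral on C2)
#0 |J2  (only one flow-in slot at J1)
#1 |J3  (J2: last free bond brings flow in)
#4 |R1  (closing 1-jn rule on J3)

dq_C1/dt = E_Se1/3 - q_C1/15 - 2*q_C2/3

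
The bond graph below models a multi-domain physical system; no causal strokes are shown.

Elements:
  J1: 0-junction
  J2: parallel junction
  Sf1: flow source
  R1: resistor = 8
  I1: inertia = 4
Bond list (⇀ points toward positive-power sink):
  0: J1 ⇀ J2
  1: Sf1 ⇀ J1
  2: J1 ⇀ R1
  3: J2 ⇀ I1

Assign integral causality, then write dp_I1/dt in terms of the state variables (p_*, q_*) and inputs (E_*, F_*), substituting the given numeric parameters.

bond 1 stroke→Sf1  (Sf1 (Sf) sets flow on bond)
bond 3 stroke→I1  (I1 integral (f out))
bond 0 stroke→J2  (only one effort-in slot at J2)
bond 2 stroke→J1  (J1: last free bond brings effort in)

dp_I1/dt = 8*F_Sf1 - 2*p_I1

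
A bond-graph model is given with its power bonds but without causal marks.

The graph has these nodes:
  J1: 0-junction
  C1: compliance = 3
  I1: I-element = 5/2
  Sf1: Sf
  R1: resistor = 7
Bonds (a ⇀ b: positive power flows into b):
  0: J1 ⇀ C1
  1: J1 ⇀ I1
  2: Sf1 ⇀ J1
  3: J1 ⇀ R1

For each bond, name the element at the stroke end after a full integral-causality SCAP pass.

#0 |J1
#1 |I1
#2 |Sf1
#3 |R1

bond 2 stroke→Sf1  (Sf1 (Sf) sets flow on bond)
bond 0 stroke→J1  (prefer integral on C1)
bond 1 stroke→I1  (J1 effort already set via bond 0)
bond 3 stroke→R1  (common-e at J1 fixed by 0)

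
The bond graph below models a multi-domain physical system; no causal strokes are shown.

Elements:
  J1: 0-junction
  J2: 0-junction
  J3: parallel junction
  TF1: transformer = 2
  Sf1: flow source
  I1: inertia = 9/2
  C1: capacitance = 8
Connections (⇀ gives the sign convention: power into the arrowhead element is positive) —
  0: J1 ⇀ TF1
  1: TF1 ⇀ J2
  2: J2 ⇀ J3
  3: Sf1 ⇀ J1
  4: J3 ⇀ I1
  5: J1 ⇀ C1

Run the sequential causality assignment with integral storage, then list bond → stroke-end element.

bond 0 stroke at TF1
bond 1 stroke at J2
bond 2 stroke at J3
bond 3 stroke at Sf1
bond 4 stroke at I1
bond 5 stroke at J1

β3 stroke→Sf1  (Sf1: flow source, stroke at near end)
β4 stroke→I1  (I1: I, integral causality)
β2 stroke→J3  (J3 needs exactly one e-in)
β1 stroke→J2  (closing 0-jn rule on J2)
β0 stroke→TF1  (TF TF1: opposite of bond 1)
β5 stroke→J1  (J1 needs exactly one e-in)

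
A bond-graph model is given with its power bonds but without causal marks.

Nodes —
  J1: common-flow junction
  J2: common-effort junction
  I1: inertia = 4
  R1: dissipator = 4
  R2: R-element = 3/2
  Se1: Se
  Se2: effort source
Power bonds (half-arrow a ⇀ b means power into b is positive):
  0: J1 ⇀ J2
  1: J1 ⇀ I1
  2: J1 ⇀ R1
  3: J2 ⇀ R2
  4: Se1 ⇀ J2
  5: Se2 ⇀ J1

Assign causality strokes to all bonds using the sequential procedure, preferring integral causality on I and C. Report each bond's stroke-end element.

β4 stroke→J2  (Se1 fixes effort; stroke away)
β5 stroke→J1  (Se2: effort source, stroke at far end)
β0 stroke→J1  (J2 effort already set via bond 4)
β3 stroke→R2  (common-e at J2 fixed by 4)
β1 stroke→I1  (I1 integral (f out))
β2 stroke→J1  (1-jn J1 has f-setter on 1)

bond 0 →J1
bond 1 →I1
bond 2 →J1
bond 3 →R2
bond 4 →J2
bond 5 →J1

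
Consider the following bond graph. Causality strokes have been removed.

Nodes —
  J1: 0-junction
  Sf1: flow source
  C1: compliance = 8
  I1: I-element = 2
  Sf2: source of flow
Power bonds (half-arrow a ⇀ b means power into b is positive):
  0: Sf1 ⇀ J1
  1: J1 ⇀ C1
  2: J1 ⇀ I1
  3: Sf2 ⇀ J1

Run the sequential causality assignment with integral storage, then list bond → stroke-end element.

bond 0 stroke at Sf1
bond 1 stroke at J1
bond 2 stroke at I1
bond 3 stroke at Sf2

#0 stroke→Sf1  (source Sf1 imposes f)
#3 stroke→Sf2  (Sf2: flow source, stroke at near end)
#1 stroke→J1  (prefer integral on C1)
#2 stroke→I1  (J1: bond 1 brought effort, rest push out)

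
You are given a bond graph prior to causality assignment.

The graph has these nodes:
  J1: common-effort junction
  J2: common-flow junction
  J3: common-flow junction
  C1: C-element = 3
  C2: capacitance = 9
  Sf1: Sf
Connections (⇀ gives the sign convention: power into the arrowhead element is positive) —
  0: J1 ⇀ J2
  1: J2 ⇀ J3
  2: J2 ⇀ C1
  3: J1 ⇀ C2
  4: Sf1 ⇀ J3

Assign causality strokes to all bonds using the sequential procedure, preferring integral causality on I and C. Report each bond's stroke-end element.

β0 stroke at J2
β1 stroke at J3
β2 stroke at J2
β3 stroke at J1
β4 stroke at Sf1

#4 |Sf1  (source Sf1 imposes f)
#1 |J3  (J3: bond 4 brought flow, rest push out)
#0 |J2  (1-jn J2 has f-setter on 1)
#2 |J2  (J2 flow already set via bond 1)
#3 |J1  (J1: last free bond brings effort in)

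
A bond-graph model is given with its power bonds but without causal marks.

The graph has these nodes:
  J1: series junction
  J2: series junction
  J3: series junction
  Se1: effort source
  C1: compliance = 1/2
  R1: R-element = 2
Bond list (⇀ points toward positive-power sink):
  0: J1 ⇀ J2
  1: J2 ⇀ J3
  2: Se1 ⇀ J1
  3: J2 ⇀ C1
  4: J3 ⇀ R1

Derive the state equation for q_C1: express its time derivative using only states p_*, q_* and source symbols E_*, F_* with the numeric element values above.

dq_C1/dt = E_Se1/2 - q_C1

bond 2 |J1  (Se1 (Se) sets effort on bond)
bond 0 |J2  (only one flow-in slot at J1)
bond 3 |J2  (C1 integral (e out))
bond 1 |J3  (J2: last free bond brings flow in)
bond 4 |R1  (J3: last free bond brings flow in)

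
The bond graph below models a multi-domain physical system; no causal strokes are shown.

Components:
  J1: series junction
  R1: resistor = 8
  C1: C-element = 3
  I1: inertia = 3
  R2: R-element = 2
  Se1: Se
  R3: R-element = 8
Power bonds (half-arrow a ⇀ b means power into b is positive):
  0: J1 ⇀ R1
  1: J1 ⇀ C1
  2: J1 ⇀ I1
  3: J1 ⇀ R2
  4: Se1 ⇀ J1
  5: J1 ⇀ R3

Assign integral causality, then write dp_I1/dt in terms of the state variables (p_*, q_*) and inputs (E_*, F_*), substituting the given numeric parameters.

dp_I1/dt = E_Se1 - 6*p_I1 - q_C1/3

b4 →J1  (source Se1 imposes e)
b1 →J1  (C1 outputs effort q/C1)
b2 →I1  (prefer integral on I1)
b0 →J1  (J1 flow already set via bond 2)
b3 →J1  (J1 flow already set via bond 2)
b5 →J1  (common-f at J1 fixed by 2)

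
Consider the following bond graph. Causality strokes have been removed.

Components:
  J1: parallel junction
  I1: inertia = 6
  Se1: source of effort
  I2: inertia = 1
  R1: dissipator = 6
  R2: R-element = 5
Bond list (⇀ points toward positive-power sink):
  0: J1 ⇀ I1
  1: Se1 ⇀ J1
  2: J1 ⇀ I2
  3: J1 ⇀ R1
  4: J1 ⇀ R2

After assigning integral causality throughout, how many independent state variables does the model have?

2  (I1, I2 all integral)

β1 stroke at J1  (Se1: effort source, stroke at far end)
β0 stroke at I1  (common-e at J1 fixed by 1)
β2 stroke at I2  (0-jn J1 has e-setter on 1)
β3 stroke at R1  (0-jn J1 has e-setter on 1)
β4 stroke at R2  (common-e at J1 fixed by 1)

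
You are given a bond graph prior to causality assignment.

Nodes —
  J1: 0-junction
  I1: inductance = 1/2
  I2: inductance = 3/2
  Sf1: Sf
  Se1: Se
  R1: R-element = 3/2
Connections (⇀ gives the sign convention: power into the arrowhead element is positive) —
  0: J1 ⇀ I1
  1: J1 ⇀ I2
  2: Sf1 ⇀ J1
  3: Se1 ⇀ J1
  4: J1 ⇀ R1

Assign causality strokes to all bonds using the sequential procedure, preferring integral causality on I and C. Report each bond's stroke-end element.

#0 |I1
#1 |I2
#2 |Sf1
#3 |J1
#4 |R1

b2 stroke→Sf1  (Sf1 fixes flow; stroke at Sf1)
b3 stroke→J1  (Se1 fixes effort; stroke away)
b0 stroke→I1  (0-jn J1 has e-setter on 3)
b1 stroke→I2  (J1 effort already set via bond 3)
b4 stroke→R1  (0-jn J1 has e-setter on 3)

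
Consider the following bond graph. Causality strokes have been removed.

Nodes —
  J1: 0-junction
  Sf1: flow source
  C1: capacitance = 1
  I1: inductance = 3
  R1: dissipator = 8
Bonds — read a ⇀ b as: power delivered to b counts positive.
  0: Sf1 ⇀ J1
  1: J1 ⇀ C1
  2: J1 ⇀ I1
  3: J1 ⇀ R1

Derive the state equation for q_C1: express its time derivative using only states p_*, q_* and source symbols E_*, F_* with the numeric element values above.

dq_C1/dt = F_Sf1 - p_I1/3 - q_C1/8

b0 stroke at Sf1  (Sf1 fixes flow; stroke at Sf1)
b1 stroke at J1  (prefer integral on C1)
b2 stroke at I1  (J1: bond 1 brought effort, rest push out)
b3 stroke at R1  (J1: bond 1 brought effort, rest push out)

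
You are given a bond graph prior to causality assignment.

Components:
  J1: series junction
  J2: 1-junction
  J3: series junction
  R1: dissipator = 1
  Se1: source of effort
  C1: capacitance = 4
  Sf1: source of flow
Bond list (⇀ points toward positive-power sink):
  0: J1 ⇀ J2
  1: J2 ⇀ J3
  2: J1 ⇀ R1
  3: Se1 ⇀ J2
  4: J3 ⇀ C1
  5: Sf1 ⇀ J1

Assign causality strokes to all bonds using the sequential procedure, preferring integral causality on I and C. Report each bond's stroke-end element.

bond 3 →J2  (Se1 (Se) sets effort on bond)
bond 5 →Sf1  (Sf1 (Sf) sets flow on bond)
bond 0 →J1  (common-f at J1 fixed by 5)
bond 2 →J1  (J1 flow already set via bond 5)
bond 1 →J2  (J2: bond 0 brought flow, rest push out)
bond 4 →J3  (J3: bond 1 brought flow, rest push out)

bond 0 →J1
bond 1 →J2
bond 2 →J1
bond 3 →J2
bond 4 →J3
bond 5 →Sf1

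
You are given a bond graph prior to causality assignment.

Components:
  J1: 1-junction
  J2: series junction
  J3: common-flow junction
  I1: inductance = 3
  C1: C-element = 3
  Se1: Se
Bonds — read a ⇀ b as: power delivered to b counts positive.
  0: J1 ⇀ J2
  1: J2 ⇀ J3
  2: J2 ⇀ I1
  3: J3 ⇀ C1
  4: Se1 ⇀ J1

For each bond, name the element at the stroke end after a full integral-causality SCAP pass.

b0 →J2
b1 →J2
b2 →I1
b3 →J3
b4 →J1

#4 stroke at J1  (Se1: effort source, stroke at far end)
#0 stroke at J2  (J1: last free bond brings flow in)
#2 stroke at I1  (I1 integral (f out))
#1 stroke at J2  (J2 flow already set via bond 2)
#3 stroke at J3  (J3 flow already set via bond 1)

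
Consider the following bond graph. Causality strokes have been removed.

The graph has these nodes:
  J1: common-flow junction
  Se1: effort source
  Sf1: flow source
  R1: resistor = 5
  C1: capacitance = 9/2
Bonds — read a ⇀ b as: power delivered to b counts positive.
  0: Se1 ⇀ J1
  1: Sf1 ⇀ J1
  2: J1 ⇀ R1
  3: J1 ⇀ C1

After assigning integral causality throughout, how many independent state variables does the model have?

bond 0 |J1  (source Se1 imposes e)
bond 1 |Sf1  (Sf1 fixes flow; stroke at Sf1)
bond 2 |J1  (1-jn J1 has f-setter on 1)
bond 3 |J1  (common-f at J1 fixed by 1)

1  (C1 all integral)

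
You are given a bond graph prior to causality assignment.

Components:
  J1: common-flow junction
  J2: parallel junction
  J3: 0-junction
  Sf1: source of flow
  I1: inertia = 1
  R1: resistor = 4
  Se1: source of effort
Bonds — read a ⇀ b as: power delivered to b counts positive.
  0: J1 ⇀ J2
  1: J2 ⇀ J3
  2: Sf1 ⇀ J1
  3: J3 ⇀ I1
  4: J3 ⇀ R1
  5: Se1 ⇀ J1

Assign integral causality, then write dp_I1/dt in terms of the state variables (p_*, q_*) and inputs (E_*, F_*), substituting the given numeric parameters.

dp_I1/dt = 4*F_Sf1 - 4*p_I1

b2 stroke at Sf1  (Sf1 (Sf) sets flow on bond)
b5 stroke at J1  (source Se1 imposes e)
b0 stroke at J1  (common-f at J1 fixed by 2)
b1 stroke at J2  (J2: last free bond brings effort in)
b3 stroke at I1  (I1 outputs flow p/I1)
b4 stroke at J3  (closing 0-jn rule on J3)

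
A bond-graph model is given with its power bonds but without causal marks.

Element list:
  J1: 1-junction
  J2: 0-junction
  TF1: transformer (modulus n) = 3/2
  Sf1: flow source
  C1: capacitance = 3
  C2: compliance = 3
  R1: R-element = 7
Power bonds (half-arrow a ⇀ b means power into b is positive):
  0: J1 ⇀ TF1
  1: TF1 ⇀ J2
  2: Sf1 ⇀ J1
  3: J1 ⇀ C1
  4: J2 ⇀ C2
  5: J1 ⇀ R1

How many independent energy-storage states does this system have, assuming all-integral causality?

#2 stroke at Sf1  (Sf1 (Sf) sets flow on bond)
#0 stroke at J1  (1-jn J1 has f-setter on 2)
#3 stroke at J1  (common-f at J1 fixed by 2)
#5 stroke at J1  (common-f at J1 fixed by 2)
#1 stroke at TF1  (TF1: transformer flips bond 0)
#4 stroke at J2  (J2: last free bond brings effort in)

2  (C1, C2 all integral)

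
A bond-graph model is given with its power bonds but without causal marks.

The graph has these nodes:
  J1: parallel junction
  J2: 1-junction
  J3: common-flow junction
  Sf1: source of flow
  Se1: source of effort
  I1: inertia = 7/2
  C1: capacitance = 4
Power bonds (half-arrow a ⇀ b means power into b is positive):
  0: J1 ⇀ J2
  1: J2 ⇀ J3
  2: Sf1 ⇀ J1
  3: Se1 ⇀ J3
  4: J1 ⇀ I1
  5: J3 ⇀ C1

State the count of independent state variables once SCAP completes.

b2 |Sf1  (Sf1 (Sf) sets flow on bond)
b3 |J3  (Se1 fixes effort; stroke away)
b4 |I1  (prefer integral on I1)
b0 |J1  (only one effort-in slot at J1)
b1 |J2  (common-f at J2 fixed by 0)
b5 |J3  (J3: bond 1 brought flow, rest push out)

2  (C1, I1 all integral)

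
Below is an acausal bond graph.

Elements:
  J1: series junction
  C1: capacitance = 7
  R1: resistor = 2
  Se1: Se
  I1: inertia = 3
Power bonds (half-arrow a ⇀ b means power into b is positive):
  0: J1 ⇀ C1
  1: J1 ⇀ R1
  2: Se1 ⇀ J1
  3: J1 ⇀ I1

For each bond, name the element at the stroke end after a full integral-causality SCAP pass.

#0 →J1
#1 →J1
#2 →J1
#3 →I1

b2 →J1  (Se1 fixes effort; stroke away)
b0 →J1  (C1 outputs effort q/C1)
b3 →I1  (I1: I, integral causality)
b1 →J1  (J1 flow already set via bond 3)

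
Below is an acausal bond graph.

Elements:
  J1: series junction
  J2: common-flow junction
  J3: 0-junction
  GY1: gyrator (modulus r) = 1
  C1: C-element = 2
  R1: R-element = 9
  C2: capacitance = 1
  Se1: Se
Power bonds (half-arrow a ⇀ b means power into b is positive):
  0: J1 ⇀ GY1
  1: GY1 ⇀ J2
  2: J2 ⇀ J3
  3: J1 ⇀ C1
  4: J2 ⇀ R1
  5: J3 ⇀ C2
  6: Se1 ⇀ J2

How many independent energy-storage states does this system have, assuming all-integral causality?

2  (C1, C2 all integral)

#6 stroke at J2  (Se1 fixes effort; stroke away)
#3 stroke at J1  (C1 outputs effort q/C1)
#0 stroke at GY1  (only one flow-in slot at J1)
#1 stroke at GY1  (GY1 both-in/both-out from 0)
#2 stroke at J2  (J2 flow already set via bond 1)
#4 stroke at J2  (1-jn J2 has f-setter on 1)
#5 stroke at J3  (J3: last free bond brings effort in)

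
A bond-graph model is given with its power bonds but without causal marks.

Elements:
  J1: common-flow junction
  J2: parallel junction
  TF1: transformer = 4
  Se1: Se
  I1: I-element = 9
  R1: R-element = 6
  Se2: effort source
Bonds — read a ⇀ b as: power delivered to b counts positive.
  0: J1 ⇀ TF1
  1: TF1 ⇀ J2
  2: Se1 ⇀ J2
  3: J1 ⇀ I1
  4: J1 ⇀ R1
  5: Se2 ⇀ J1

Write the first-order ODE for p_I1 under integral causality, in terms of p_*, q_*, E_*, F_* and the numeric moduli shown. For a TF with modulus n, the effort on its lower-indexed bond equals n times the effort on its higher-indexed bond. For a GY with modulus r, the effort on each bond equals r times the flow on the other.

dp_I1/dt = -4*E_Se1 + E_Se2 - 2*p_I1/3

#2 |J2  (Se1 (Se) sets effort on bond)
#5 |J1  (Se2 fixes effort; stroke away)
#1 |TF1  (common-e at J2 fixed by 2)
#0 |J1  (TF1 one-in-one-out from 1)
#3 |I1  (I1 integral (f out))
#4 |J1  (J1: bond 3 brought flow, rest push out)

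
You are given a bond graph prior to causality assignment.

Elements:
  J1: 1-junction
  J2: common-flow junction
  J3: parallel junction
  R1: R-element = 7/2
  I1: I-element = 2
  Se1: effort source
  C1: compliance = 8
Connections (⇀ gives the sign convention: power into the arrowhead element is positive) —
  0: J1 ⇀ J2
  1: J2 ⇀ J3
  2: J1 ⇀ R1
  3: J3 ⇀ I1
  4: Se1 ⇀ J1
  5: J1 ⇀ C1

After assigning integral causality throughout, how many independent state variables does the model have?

bond 4 →J1  (Se1: effort source, stroke at far end)
bond 3 →I1  (I1 integral (f out))
bond 1 →J3  (only one effort-in slot at J3)
bond 0 →J2  (common-f at J2 fixed by 1)
bond 2 →J1  (common-f at J1 fixed by 0)
bond 5 →J1  (common-f at J1 fixed by 0)

2  (C1, I1 all integral)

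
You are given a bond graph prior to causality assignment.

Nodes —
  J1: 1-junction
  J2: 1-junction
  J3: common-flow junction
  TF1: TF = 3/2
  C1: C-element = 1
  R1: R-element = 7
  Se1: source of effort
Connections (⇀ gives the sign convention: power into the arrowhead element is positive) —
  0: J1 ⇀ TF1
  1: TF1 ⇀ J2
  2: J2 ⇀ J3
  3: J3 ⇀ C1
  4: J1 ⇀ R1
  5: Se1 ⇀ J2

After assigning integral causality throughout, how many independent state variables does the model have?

b5 stroke→J2  (Se1: effort source, stroke at far end)
b3 stroke→J3  (C1 outputs effort q/C1)
b2 stroke→J2  (J3 needs exactly one f-in)
b1 stroke→TF1  (J2: last free bond brings flow in)
b0 stroke→J1  (TF1 one-in-one-out from 1)
b4 stroke→R1  (J1: last free bond brings flow in)

1  (C1 all integral)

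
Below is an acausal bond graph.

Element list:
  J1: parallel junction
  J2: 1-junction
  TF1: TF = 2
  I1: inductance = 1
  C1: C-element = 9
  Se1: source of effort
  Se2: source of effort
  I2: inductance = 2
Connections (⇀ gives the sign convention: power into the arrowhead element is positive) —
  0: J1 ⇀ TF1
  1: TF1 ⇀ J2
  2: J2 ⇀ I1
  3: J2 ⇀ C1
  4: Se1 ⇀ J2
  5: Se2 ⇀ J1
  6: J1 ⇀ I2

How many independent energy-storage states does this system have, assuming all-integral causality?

3  (C1, I1, I2 all integral)

#4 stroke at J2  (Se1: effort source, stroke at far end)
#5 stroke at J1  (source Se2 imposes e)
#0 stroke at TF1  (0-jn J1 has e-setter on 5)
#6 stroke at I2  (0-jn J1 has e-setter on 5)
#1 stroke at J2  (TF1 one-in-one-out from 0)
#2 stroke at I1  (I1 integral (f out))
#3 stroke at J2  (J2 flow already set via bond 2)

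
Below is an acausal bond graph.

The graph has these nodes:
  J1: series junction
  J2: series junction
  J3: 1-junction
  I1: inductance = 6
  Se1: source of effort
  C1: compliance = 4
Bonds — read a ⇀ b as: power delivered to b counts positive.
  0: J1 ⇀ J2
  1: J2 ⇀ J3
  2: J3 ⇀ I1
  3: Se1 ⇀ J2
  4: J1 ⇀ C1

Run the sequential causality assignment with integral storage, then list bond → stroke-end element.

bond 3 →J2  (source Se1 imposes e)
bond 2 →I1  (I1 integral (f out))
bond 1 →J3  (J3: bond 2 brought flow, rest push out)
bond 0 →J2  (common-f at J2 fixed by 1)
bond 4 →J1  (1-jn J1 has f-setter on 0)

b0 stroke at J2
b1 stroke at J3
b2 stroke at I1
b3 stroke at J2
b4 stroke at J1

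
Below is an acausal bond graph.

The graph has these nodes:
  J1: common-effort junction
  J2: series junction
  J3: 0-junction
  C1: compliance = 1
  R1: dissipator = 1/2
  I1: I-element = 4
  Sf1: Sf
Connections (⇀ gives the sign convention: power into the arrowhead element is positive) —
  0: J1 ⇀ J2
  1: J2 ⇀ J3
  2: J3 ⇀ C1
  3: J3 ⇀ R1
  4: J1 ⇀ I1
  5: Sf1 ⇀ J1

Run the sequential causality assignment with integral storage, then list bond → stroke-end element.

bond 5 stroke→Sf1  (source Sf1 imposes f)
bond 2 stroke→J3  (C1: C, integral causality)
bond 1 stroke→J2  (J3 effort already set via bond 2)
bond 3 stroke→R1  (common-e at J3 fixed by 2)
bond 0 stroke→J1  (closing 1-jn rule on J2)
bond 4 stroke→I1  (0-jn J1 has e-setter on 0)

bond 0 stroke→J1
bond 1 stroke→J2
bond 2 stroke→J3
bond 3 stroke→R1
bond 4 stroke→I1
bond 5 stroke→Sf1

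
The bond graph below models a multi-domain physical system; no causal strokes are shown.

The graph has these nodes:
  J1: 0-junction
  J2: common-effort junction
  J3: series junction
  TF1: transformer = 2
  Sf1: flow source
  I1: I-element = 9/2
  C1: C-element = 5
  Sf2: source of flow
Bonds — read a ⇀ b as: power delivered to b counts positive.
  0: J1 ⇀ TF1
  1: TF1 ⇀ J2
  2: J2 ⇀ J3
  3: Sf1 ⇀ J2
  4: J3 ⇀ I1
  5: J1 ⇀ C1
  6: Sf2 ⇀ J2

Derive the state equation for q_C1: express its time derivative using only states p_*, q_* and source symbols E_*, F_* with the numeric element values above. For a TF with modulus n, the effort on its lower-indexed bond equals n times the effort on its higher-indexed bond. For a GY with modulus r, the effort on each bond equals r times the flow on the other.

β3 →Sf1  (source Sf1 imposes f)
β6 →Sf2  (Sf2 fixes flow; stroke at Sf2)
β4 →I1  (I1 outputs flow p/I1)
β2 →J3  (common-f at J3 fixed by 4)
β1 →J2  (J2: last free bond brings effort in)
β0 →TF1  (through TF1, causality passes straight; one stroke at TF1)
β5 →J1  (J1 needs exactly one e-in)

dq_C1/dt = F_Sf1/2 + F_Sf2/2 - p_I1/9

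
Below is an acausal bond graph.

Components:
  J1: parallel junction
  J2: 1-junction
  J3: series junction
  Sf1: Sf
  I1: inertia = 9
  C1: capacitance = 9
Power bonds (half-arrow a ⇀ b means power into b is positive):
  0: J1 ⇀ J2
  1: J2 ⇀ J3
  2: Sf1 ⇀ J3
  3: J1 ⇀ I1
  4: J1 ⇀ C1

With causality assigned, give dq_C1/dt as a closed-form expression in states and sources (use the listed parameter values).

#2 →Sf1  (Sf1: flow source, stroke at near end)
#1 →J3  (J3: bond 2 brought flow, rest push out)
#0 →J2  (common-f at J2 fixed by 1)
#3 →I1  (prefer integral on I1)
#4 →J1  (J1: last free bond brings effort in)

dq_C1/dt = -F_Sf1 - p_I1/9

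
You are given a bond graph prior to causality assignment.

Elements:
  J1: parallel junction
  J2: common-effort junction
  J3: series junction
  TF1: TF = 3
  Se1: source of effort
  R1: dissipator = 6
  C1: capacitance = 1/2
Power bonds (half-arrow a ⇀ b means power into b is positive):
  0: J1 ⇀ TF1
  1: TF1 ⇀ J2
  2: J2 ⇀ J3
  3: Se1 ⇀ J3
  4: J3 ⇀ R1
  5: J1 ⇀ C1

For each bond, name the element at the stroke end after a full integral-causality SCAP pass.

bond 0 →TF1
bond 1 →J2
bond 2 →J3
bond 3 →J3
bond 4 →R1
bond 5 →J1

b3 stroke at J3  (source Se1 imposes e)
b5 stroke at J1  (C1 integral (e out))
b0 stroke at TF1  (0-jn J1 has e-setter on 5)
b1 stroke at J2  (through TF1, causality passes straight; one stroke at TF1)
b2 stroke at J3  (J2: bond 1 brought effort, rest push out)
b4 stroke at R1  (only one flow-in slot at J3)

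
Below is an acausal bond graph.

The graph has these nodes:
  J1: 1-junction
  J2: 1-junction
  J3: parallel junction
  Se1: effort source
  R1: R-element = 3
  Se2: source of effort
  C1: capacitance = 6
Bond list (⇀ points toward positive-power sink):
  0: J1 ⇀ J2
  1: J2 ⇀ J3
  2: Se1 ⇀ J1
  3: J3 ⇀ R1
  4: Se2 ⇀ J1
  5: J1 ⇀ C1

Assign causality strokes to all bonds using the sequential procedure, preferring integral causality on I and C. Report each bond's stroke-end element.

b0 stroke→J2
b1 stroke→J3
b2 stroke→J1
b3 stroke→R1
b4 stroke→J1
b5 stroke→J1

b2 stroke→J1  (Se1: effort source, stroke at far end)
b4 stroke→J1  (Se2 (Se) sets effort on bond)
b5 stroke→J1  (prefer integral on C1)
b0 stroke→J2  (only one flow-in slot at J1)
b1 stroke→J3  (J2: last free bond brings flow in)
b3 stroke→R1  (J3: bond 1 brought effort, rest push out)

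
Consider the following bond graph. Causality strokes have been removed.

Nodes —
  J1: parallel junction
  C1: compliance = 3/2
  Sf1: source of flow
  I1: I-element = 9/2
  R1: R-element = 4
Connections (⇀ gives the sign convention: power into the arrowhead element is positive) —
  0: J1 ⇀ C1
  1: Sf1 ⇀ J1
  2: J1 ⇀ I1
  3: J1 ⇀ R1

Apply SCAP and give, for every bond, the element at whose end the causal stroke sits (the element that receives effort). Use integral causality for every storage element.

bond 1 |Sf1  (Sf1: flow source, stroke at near end)
bond 0 |J1  (prefer integral on C1)
bond 2 |I1  (J1: bond 0 brought effort, rest push out)
bond 3 |R1  (J1: bond 0 brought effort, rest push out)

b0 stroke at J1
b1 stroke at Sf1
b2 stroke at I1
b3 stroke at R1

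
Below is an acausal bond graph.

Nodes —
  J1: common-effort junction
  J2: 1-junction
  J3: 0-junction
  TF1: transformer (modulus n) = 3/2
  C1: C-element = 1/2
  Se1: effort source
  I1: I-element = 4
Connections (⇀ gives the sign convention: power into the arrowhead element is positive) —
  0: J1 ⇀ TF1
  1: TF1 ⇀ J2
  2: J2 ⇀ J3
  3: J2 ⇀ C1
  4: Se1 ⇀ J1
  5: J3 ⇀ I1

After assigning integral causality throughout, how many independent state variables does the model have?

b4 stroke at J1  (Se1: effort source, stroke at far end)
b0 stroke at TF1  (common-e at J1 fixed by 4)
b1 stroke at J2  (through TF1, causality passes straight; one stroke at TF1)
b3 stroke at J2  (C1 integral (e out))
b2 stroke at J3  (only one flow-in slot at J2)
b5 stroke at I1  (0-jn J3 has e-setter on 2)

2  (C1, I1 all integral)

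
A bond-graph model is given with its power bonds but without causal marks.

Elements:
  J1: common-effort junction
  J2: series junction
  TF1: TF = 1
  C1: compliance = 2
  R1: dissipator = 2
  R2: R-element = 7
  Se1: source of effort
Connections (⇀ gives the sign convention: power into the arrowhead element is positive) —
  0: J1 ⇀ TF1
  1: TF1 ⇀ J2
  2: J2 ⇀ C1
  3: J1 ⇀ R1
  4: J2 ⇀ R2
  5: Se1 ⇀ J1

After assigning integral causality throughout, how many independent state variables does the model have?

1  (C1 all integral)

#5 stroke at J1  (Se1 fixes effort; stroke away)
#0 stroke at TF1  (J1: bond 5 brought effort, rest push out)
#3 stroke at R1  (J1: bond 5 brought effort, rest push out)
#1 stroke at J2  (TF1 one-in-one-out from 0)
#2 stroke at J2  (C1: C, integral causality)
#4 stroke at R2  (J2 needs exactly one f-in)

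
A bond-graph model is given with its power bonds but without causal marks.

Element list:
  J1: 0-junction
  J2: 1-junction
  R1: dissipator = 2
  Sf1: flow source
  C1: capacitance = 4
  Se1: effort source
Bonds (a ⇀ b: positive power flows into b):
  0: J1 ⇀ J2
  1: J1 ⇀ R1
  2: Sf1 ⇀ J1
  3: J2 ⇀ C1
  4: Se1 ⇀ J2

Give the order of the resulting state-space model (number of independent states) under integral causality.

#2 →Sf1  (Sf1 (Sf) sets flow on bond)
#4 →J2  (Se1: effort source, stroke at far end)
#3 →J2  (C1: C, integral causality)
#0 →J1  (only one flow-in slot at J2)
#1 →R1  (0-jn J1 has e-setter on 0)

1  (C1 all integral)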